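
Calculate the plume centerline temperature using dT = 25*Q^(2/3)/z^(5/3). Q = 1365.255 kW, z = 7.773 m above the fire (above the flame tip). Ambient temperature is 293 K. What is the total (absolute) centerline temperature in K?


Q^(2/3) = 123.07
z^(5/3) = 30.501
dT = 25 * 123.07 / 30.501 = 100.87 K
T = 293 + 100.87 = 393.87 K

393.87 K


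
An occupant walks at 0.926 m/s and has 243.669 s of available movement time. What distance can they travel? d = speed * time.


d = 0.926 * 243.669 = 225.64 m

225.64 m


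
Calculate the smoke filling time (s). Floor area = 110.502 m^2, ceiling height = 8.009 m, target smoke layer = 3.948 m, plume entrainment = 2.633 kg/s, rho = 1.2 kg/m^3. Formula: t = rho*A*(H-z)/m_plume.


H - z = 4.061 m
t = 1.2 * 110.502 * 4.061 / 2.633 = 204.52 s

204.52 s


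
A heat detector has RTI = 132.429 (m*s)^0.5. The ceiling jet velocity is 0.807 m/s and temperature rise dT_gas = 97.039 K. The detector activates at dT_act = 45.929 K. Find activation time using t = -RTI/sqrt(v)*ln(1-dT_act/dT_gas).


dT_act/dT_gas = 0.47330
ln(1 - 0.47330) = -0.64113
t = -132.429 / sqrt(0.807) * -0.64113 = 94.514 s

94.514 s


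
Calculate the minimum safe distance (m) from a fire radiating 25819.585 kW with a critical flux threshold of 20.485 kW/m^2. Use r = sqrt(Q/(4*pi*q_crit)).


4*pi*q_crit = 257.42
Q/(4*pi*q_crit) = 100.30
r = sqrt(100.30) = 10.015 m

10.015 m


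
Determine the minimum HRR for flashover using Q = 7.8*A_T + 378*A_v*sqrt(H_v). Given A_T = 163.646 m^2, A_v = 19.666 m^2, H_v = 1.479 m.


7.8*A_T = 1276.4
sqrt(H_v) = 1.2161
378*A_v*sqrt(H_v) = 9040.5
Q = 1276.4 + 9040.5 = 10317 kW

10317 kW


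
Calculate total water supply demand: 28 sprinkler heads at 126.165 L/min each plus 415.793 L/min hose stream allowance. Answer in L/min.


Sprinkler demand = 28 * 126.165 = 3532.62 L/min
Total = 3532.62 + 415.793 = 3948.413 L/min

3948.413 L/min


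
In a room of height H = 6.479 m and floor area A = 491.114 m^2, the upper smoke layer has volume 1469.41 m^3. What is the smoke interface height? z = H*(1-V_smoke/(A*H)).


V/(A*H) = 0.46180
1 - 0.46180 = 0.53820
z = 6.479 * 0.53820 = 3.4870 m

3.4870 m


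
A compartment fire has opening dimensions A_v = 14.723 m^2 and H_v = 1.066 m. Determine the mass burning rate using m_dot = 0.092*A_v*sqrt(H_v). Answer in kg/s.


sqrt(H_v) = 1.0325
m_dot = 0.092 * 14.723 * 1.0325 = 1.3985 kg/s

1.3985 kg/s


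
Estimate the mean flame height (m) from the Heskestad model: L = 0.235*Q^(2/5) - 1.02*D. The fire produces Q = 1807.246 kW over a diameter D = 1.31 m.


Q^(2/5) = 20.082
0.235 * Q^(2/5) = 4.7193
1.02 * D = 1.3362
L = 3.3831 m

3.3831 m


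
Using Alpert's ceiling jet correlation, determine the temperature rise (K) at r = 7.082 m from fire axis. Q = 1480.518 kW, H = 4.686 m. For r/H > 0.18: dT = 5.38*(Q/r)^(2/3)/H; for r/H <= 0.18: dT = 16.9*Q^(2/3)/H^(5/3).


r/H = 7.082 / 4.686 = 1.5113
r/H > 0.18, so dT = 5.38*(Q/r)^(2/3)/H
Q/r = 209.05
(Q/r)^(2/3) = 35.224
dT = 5.38 * 35.224 / 4.686 = 40.441 K

40.441 K


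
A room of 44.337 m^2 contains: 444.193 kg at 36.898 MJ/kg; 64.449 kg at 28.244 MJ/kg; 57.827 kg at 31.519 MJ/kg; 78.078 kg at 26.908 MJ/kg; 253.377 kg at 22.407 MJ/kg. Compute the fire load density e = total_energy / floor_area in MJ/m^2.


Total energy = 444.193*36.898 + 64.449*28.244 + 57.827*31.519 + 78.078*26.908 + 253.377*22.407
= 16389.83 + 1820.298 + 1822.649 + 2100.923 + 5677.418
= 27811.12 MJ
e = 27811.12 / 44.337 = 627.27 MJ/m^2

627.27 MJ/m^2


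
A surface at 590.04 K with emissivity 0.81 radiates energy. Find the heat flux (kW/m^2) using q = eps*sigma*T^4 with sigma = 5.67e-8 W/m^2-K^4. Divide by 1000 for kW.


T^4 = 1.2121e+11
q = 0.81 * 5.67e-8 * 1.2121e+11 / 1000 = 5.5666 kW/m^2

5.5666 kW/m^2


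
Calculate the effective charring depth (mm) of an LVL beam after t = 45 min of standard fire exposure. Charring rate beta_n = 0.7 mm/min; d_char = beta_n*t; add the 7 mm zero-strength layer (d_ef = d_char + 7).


d_char = 0.7 * 45 = 31.5 mm
d_ef = 31.5 + 1.0*7 = 38.5 mm

38.5 mm


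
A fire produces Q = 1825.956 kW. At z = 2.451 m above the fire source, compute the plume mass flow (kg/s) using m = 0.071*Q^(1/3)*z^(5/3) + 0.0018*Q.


Q^(1/3) = 12.223
z^(5/3) = 4.4556
First term = 0.071 * 12.223 * 4.4556 = 3.8666
Second term = 0.0018 * 1825.956 = 3.2867
m = 7.1533 kg/s

7.1533 kg/s


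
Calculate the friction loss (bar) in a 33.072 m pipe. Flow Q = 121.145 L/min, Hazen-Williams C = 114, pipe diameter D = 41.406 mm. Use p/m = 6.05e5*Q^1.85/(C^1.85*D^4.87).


Q^1.85 = 7146.9
C^1.85 = 6386.7
D^4.87 = 7.5006e+07
p/m = 0.0090261 bar/m
p_total = 0.0090261 * 33.072 = 0.29851 bar

0.29851 bar


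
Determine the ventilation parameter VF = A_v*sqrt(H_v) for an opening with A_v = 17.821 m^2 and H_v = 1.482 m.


sqrt(H_v) = 1.2174
VF = 17.821 * 1.2174 = 21.695 m^(5/2)

21.695 m^(5/2)


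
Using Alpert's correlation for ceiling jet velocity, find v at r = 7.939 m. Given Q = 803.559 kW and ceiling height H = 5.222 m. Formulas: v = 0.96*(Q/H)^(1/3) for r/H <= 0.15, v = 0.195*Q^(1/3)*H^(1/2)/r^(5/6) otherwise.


r/H = 7.939 / 5.222 = 1.5203
r/H > 0.15, so v = 0.195*Q^(1/3)*H^(1/2)/r^(5/6)
Q^(1/3) = 9.2969
H^(1/2) = 2.2852
r^(5/6) = 5.6209
v = 0.195 * 9.2969 * 2.2852 / 5.6209 = 0.73703 m/s

0.73703 m/s


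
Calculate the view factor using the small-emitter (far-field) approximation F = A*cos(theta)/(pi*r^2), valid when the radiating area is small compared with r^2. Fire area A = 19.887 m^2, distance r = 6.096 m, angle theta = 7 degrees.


cos(7 deg) = 0.99255
pi*r^2 = 116.75
F = 19.887 * 0.99255 / 116.75 = 0.16908

0.16908


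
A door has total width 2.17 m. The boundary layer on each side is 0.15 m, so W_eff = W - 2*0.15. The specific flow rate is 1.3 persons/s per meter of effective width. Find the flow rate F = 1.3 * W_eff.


W_eff = 2.17 - 0.30 = 1.87 m
F = 1.3 * 1.87 = 2.431 persons/s

2.431 persons/s


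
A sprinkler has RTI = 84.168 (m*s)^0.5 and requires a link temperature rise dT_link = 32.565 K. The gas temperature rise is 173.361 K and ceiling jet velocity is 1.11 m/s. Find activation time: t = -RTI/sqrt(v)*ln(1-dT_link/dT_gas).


dT_link/dT_gas = 0.18785
ln(1 - 0.18785) = -0.20806
t = -84.168 / sqrt(1.11) * -0.20806 = 16.622 s

16.622 s


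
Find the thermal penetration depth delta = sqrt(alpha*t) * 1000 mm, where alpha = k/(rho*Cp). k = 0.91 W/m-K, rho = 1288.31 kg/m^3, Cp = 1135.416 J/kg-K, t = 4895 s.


alpha = 0.91 / (1288.31 * 1135.416) = 6.2211e-07 m^2/s
alpha * t = 0.0030452
delta = sqrt(0.0030452) * 1000 = 55.184 mm

55.184 mm


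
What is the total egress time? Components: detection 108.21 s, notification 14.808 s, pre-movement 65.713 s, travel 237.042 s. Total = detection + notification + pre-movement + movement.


Total = 108.21 + 14.808 + 65.713 + 237.042 = 425.773 s

425.773 s


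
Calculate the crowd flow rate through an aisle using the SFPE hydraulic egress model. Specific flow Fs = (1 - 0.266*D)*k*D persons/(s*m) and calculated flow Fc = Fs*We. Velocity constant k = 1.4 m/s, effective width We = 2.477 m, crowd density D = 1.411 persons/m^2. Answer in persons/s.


1 - 0.266*D = 1 - 0.266*1.411 = 0.62467
Fs = 0.62467 * 1.4 * 1.411 = 1.2340 persons/(s*m)
Fc = 1.2340 * 2.477 = 3.0566 persons/s

3.0566 persons/s


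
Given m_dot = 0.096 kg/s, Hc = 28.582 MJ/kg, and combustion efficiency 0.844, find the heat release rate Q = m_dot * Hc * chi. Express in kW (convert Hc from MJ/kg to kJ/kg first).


Hc = 28.582 MJ/kg = 28.582 * 1000 kJ/kg = 28582 kJ/kg
Q = 0.096 kg/s * 28582 kJ/kg * 0.844 = 2315.8 kW

2315.8 kW


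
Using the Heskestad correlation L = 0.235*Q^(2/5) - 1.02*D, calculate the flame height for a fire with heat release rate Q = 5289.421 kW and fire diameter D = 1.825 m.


Q^(2/5) = 30.858
0.235 * Q^(2/5) = 7.2516
1.02 * D = 1.8615
L = 5.3901 m

5.3901 m


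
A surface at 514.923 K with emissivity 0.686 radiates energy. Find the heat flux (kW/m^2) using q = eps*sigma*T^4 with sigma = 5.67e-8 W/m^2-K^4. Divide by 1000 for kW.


T^4 = 7.0302e+10
q = 0.686 * 5.67e-8 * 7.0302e+10 / 1000 = 2.7345 kW/m^2

2.7345 kW/m^2


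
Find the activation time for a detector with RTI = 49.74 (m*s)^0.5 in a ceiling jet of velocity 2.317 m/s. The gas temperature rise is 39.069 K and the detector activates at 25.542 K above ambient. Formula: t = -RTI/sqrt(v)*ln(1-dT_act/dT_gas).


dT_act/dT_gas = 0.65377
ln(1 - 0.65377) = -1.0606
t = -49.74 / sqrt(2.317) * -1.0606 = 34.659 s

34.659 s


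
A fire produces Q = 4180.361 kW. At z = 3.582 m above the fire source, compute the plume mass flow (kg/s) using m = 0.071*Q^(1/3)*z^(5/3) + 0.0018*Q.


Q^(1/3) = 16.109
z^(5/3) = 8.3858
First term = 0.071 * 16.109 * 8.3858 = 9.5912
Second term = 0.0018 * 4180.361 = 7.5246
m = 17.116 kg/s

17.116 kg/s


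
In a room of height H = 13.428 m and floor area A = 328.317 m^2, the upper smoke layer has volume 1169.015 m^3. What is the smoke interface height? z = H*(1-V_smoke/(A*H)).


V/(A*H) = 0.26516
1 - 0.26516 = 0.73484
z = 13.428 * 0.73484 = 9.8674 m

9.8674 m


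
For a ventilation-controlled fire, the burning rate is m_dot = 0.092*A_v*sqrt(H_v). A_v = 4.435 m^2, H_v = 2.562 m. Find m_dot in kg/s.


sqrt(H_v) = 1.6006
m_dot = 0.092 * 4.435 * 1.6006 = 0.65309 kg/s

0.65309 kg/s


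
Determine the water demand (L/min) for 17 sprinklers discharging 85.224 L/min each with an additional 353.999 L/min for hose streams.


Sprinkler demand = 17 * 85.224 = 1448.808 L/min
Total = 1448.808 + 353.999 = 1802.807 L/min

1802.807 L/min


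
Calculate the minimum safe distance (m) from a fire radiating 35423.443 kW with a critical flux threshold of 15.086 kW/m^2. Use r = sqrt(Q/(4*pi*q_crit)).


4*pi*q_crit = 189.58
Q/(4*pi*q_crit) = 186.86
r = sqrt(186.86) = 13.670 m

13.670 m


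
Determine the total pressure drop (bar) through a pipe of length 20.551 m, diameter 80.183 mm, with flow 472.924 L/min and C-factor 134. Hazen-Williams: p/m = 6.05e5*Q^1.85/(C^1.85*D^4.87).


Q^1.85 = 88790
C^1.85 = 8612.8
D^4.87 = 1.8745e+09
p/m = 0.0033273 bar/m
p_total = 0.0033273 * 20.551 = 0.068380 bar

0.068380 bar


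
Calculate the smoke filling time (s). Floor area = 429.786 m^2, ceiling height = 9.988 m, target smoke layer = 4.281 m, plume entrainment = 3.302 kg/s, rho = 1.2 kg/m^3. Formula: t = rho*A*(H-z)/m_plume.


H - z = 5.707 m
t = 1.2 * 429.786 * 5.707 / 3.302 = 891.38 s

891.38 s


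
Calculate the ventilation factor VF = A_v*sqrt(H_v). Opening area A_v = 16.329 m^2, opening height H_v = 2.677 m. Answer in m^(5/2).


sqrt(H_v) = 1.6362
VF = 16.329 * 1.6362 = 26.717 m^(5/2)

26.717 m^(5/2)


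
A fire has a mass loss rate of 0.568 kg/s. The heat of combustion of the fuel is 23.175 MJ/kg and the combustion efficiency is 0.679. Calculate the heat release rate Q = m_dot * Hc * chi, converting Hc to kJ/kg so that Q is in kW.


Hc = 23.175 MJ/kg = 23.175 * 1000 kJ/kg = 23175 kJ/kg
Q = 0.568 kg/s * 23175 kJ/kg * 0.679 = 8937.9 kW

8937.9 kW


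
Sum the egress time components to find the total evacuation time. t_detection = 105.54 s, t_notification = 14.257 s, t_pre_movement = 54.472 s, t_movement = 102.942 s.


Total = 105.54 + 14.257 + 54.472 + 102.942 = 277.211 s

277.211 s


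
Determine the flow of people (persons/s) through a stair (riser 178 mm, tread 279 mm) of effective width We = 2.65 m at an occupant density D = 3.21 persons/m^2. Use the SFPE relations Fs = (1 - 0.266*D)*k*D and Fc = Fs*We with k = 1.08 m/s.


1 - 0.266*D = 1 - 0.266*3.21 = 0.14614
Fs = 0.14614 * 1.08 * 3.21 = 0.50664 persons/(s*m)
Fc = 0.50664 * 2.65 = 1.3426 persons/s

1.3426 persons/s


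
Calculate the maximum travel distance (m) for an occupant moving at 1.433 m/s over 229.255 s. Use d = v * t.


d = 1.433 * 229.255 = 328.52 m

328.52 m


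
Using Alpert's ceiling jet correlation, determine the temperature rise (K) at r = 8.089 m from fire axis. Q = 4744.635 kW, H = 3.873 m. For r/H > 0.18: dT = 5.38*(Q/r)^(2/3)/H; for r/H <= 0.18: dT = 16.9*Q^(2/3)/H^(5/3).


r/H = 8.089 / 3.873 = 2.0886
r/H > 0.18, so dT = 5.38*(Q/r)^(2/3)/H
Q/r = 586.55
(Q/r)^(2/3) = 70.071
dT = 5.38 * 70.071 / 3.873 = 97.336 K

97.336 K


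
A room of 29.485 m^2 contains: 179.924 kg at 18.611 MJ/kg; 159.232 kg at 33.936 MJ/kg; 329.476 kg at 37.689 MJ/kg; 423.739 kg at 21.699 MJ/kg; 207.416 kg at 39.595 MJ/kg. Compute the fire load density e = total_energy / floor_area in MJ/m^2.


Total energy = 179.924*18.611 + 159.232*33.936 + 329.476*37.689 + 423.739*21.699 + 207.416*39.595
= 3348.566 + 5403.697 + 12417.62 + 9194.713 + 8212.637
= 38577.23 MJ
e = 38577.23 / 29.485 = 1308.4 MJ/m^2

1308.4 MJ/m^2


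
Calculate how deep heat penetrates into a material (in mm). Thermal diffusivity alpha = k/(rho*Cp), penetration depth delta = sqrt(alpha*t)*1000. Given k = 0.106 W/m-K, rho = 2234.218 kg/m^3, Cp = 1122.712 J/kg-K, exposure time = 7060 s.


alpha = 0.106 / (2234.218 * 1122.712) = 4.2258e-08 m^2/s
alpha * t = 0.00029834
delta = sqrt(0.00029834) * 1000 = 17.273 mm

17.273 mm


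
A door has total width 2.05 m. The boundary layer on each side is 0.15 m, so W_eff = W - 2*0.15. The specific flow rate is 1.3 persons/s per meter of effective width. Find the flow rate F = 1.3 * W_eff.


W_eff = 2.05 - 0.30 = 1.75 m
F = 1.3 * 1.75 = 2.275 persons/s

2.275 persons/s


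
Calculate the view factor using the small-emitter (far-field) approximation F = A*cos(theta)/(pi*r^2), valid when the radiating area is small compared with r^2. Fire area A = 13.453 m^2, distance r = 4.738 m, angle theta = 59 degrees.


cos(59 deg) = 0.51504
pi*r^2 = 70.524
F = 13.453 * 0.51504 / 70.524 = 0.098247

0.098247


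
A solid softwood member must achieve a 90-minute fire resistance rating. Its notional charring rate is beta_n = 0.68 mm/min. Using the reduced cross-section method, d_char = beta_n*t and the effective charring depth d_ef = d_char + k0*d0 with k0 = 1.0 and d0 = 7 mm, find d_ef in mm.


d_char = 0.68 * 90 = 61.2 mm
d_ef = 61.2 + 1.0*7 = 68.2 mm

68.2 mm


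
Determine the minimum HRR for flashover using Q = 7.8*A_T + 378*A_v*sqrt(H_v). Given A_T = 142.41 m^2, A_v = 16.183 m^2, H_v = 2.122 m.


7.8*A_T = 1110.798
sqrt(H_v) = 1.4567
378*A_v*sqrt(H_v) = 8910.9
Q = 1110.798 + 8910.9 = 10022 kW

10022 kW


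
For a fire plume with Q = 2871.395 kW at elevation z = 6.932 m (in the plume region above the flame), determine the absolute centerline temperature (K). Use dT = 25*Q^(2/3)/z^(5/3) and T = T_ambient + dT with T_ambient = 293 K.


Q^(2/3) = 202.02
z^(5/3) = 25.202
dT = 25 * 202.02 / 25.202 = 200.40 K
T = 293 + 200.40 = 493.40 K

493.40 K


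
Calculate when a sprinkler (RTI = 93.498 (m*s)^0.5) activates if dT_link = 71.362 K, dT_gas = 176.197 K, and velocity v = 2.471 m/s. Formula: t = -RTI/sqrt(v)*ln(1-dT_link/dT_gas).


dT_link/dT_gas = 0.40501
ln(1 - 0.40501) = -0.51922
t = -93.498 / sqrt(2.471) * -0.51922 = 30.883 s

30.883 s


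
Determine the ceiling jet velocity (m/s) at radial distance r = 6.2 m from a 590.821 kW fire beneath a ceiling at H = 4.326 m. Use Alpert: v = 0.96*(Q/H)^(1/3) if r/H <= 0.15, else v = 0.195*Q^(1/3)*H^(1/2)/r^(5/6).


r/H = 6.2 / 4.326 = 1.4332
r/H > 0.15, so v = 0.195*Q^(1/3)*H^(1/2)/r^(5/6)
Q^(1/3) = 8.3911
H^(1/2) = 2.0799
r^(5/6) = 4.5743
v = 0.195 * 8.3911 * 2.0799 / 4.5743 = 0.74400 m/s

0.74400 m/s


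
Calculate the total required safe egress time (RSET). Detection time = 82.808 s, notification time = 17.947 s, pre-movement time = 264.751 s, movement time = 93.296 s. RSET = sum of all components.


Total = 82.808 + 17.947 + 264.751 + 93.296 = 458.802 s

458.802 s


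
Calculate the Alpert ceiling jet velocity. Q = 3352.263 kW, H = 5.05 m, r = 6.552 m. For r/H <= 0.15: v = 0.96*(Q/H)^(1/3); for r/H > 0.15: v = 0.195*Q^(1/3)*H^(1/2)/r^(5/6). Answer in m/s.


r/H = 6.552 / 5.05 = 1.2974
r/H > 0.15, so v = 0.195*Q^(1/3)*H^(1/2)/r^(5/6)
Q^(1/3) = 14.966
H^(1/2) = 2.2472
r^(5/6) = 4.7897
v = 0.195 * 14.966 * 2.2472 / 4.7897 = 1.3692 m/s

1.3692 m/s


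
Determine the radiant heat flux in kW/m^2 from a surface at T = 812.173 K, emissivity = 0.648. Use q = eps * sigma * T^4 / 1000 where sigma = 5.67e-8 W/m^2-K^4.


T^4 = 4.3511e+11
q = 0.648 * 5.67e-8 * 4.3511e+11 / 1000 = 15.986 kW/m^2

15.986 kW/m^2


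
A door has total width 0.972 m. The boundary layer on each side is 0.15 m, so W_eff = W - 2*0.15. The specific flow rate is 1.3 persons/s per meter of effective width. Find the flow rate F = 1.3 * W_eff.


W_eff = 0.972 - 0.30 = 0.672 m
F = 1.3 * 0.672 = 0.87360 persons/s

0.87360 persons/s


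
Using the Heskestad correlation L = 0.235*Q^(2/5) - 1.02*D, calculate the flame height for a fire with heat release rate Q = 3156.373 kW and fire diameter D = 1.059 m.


Q^(2/5) = 25.100
0.235 * Q^(2/5) = 5.8985
1.02 * D = 1.0802
L = 4.8183 m

4.8183 m


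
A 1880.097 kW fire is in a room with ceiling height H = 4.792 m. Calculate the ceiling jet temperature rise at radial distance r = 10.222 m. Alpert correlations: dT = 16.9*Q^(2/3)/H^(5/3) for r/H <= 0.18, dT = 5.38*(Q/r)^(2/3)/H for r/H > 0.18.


r/H = 10.222 / 4.792 = 2.1331
r/H > 0.18, so dT = 5.38*(Q/r)^(2/3)/H
Q/r = 183.93
(Q/r)^(2/3) = 32.342
dT = 5.38 * 32.342 / 4.792 = 36.310 K

36.310 K


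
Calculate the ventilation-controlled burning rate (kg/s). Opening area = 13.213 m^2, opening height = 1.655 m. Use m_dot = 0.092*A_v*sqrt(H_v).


sqrt(H_v) = 1.2865
m_dot = 0.092 * 13.213 * 1.2865 = 1.5638 kg/s

1.5638 kg/s


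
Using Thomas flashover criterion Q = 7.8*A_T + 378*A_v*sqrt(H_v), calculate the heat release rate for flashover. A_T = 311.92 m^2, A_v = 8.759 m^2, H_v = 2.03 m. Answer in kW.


7.8*A_T = 2432.976
sqrt(H_v) = 1.4248
378*A_v*sqrt(H_v) = 4717.3
Q = 2432.976 + 4717.3 = 7150.3 kW

7150.3 kW


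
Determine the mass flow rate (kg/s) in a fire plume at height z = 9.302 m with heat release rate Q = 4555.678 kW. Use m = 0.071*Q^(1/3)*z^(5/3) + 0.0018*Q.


Q^(1/3) = 16.577
z^(5/3) = 41.143
First term = 0.071 * 16.577 * 41.143 = 48.425
Second term = 0.0018 * 4555.678 = 8.2002
m = 56.625 kg/s

56.625 kg/s


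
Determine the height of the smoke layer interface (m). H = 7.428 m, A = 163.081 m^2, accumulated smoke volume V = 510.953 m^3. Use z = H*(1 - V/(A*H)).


V/(A*H) = 0.42180
1 - 0.42180 = 0.57820
z = 7.428 * 0.57820 = 4.2949 m

4.2949 m


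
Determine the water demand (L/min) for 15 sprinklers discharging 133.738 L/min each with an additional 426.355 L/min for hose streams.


Sprinkler demand = 15 * 133.738 = 2006.07 L/min
Total = 2006.07 + 426.355 = 2432.425 L/min

2432.425 L/min


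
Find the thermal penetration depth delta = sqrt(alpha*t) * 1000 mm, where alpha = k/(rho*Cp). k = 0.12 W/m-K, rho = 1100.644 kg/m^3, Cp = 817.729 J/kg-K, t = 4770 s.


alpha = 0.12 / (1100.644 * 817.729) = 1.3333e-07 m^2/s
alpha * t = 0.00063598
delta = sqrt(0.00063598) * 1000 = 25.219 mm

25.219 mm


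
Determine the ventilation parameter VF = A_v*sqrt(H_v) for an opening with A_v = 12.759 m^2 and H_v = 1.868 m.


sqrt(H_v) = 1.3667
VF = 12.759 * 1.3667 = 17.438 m^(5/2)

17.438 m^(5/2)


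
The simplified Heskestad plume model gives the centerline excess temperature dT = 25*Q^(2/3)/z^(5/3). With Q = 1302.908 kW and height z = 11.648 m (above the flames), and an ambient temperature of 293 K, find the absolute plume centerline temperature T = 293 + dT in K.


Q^(2/3) = 119.29
z^(5/3) = 59.853
dT = 25 * 119.29 / 59.853 = 49.827 K
T = 293 + 49.827 = 342.83 K

342.83 K


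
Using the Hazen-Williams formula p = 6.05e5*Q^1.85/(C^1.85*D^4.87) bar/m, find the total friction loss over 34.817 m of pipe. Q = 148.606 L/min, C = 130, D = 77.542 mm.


Q^1.85 = 10430
C^1.85 = 8143.2
D^4.87 = 1.5924e+09
p/m = 0.00048661 bar/m
p_total = 0.00048661 * 34.817 = 0.016942 bar

0.016942 bar


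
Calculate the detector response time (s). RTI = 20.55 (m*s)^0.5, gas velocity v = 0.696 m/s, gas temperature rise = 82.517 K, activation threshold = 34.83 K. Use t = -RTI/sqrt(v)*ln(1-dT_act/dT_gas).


dT_act/dT_gas = 0.42209
ln(1 - 0.42209) = -0.54835
t = -20.55 / sqrt(0.696) * -0.54835 = 13.507 s

13.507 s


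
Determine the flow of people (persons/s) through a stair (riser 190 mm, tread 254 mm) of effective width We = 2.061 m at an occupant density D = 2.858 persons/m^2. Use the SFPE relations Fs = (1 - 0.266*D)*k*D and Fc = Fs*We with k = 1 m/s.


1 - 0.266*D = 1 - 0.266*2.858 = 0.23977
Fs = 0.23977 * 1 * 2.858 = 0.68527 persons/(s*m)
Fc = 0.68527 * 2.061 = 1.4123 persons/s

1.4123 persons/s


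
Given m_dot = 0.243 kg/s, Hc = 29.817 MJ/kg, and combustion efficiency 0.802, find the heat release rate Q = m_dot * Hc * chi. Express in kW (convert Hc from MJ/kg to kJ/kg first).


Hc = 29.817 MJ/kg = 29.817 * 1000 kJ/kg = 29817 kJ/kg
Q = 0.243 kg/s * 29817 kJ/kg * 0.802 = 5810.9 kW

5810.9 kW


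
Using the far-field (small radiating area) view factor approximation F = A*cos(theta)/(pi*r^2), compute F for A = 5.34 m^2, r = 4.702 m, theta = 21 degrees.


cos(21 deg) = 0.93358
pi*r^2 = 69.457
F = 5.34 * 0.93358 / 69.457 = 0.071776

0.071776


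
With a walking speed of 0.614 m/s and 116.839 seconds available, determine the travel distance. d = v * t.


d = 0.614 * 116.839 = 71.739 m

71.739 m


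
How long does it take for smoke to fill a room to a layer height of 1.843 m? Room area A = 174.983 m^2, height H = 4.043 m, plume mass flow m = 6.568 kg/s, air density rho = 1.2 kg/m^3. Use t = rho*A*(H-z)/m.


H - z = 2.2 m
t = 1.2 * 174.983 * 2.2 / 6.568 = 70.334 s

70.334 s


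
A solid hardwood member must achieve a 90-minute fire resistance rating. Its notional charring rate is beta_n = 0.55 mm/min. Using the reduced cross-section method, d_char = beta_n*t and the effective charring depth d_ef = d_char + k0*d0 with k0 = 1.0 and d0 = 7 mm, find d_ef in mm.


d_char = 0.55 * 90 = 49.5 mm
d_ef = 49.5 + 1.0*7 = 56.5 mm

56.5 mm


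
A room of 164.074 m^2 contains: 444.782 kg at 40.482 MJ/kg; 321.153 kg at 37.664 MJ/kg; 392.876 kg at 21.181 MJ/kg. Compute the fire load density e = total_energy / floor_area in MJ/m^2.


Total energy = 444.782*40.482 + 321.153*37.664 + 392.876*21.181
= 18005.66 + 12095.91 + 8321.507
= 38423.08 MJ
e = 38423.08 / 164.074 = 234.18 MJ/m^2

234.18 MJ/m^2


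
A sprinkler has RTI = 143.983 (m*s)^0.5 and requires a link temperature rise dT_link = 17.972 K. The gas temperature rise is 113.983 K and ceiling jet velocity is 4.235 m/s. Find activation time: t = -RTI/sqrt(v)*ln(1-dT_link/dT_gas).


dT_link/dT_gas = 0.15767
ln(1 - 0.15767) = -0.17159
t = -143.983 / sqrt(4.235) * -0.17159 = 12.005 s

12.005 s


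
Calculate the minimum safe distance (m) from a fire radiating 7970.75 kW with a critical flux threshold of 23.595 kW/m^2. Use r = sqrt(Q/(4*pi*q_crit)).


4*pi*q_crit = 296.50
Q/(4*pi*q_crit) = 26.882
r = sqrt(26.882) = 5.1848 m

5.1848 m


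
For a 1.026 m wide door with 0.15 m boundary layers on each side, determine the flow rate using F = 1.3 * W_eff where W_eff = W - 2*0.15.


W_eff = 1.026 - 0.30 = 0.726 m
F = 1.3 * 0.726 = 0.94380 persons/s

0.94380 persons/s


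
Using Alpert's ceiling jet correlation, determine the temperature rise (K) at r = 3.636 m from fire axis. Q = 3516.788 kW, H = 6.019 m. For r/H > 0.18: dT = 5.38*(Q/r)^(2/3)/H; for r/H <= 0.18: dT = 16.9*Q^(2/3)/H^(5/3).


r/H = 3.636 / 6.019 = 0.60409
r/H > 0.18, so dT = 5.38*(Q/r)^(2/3)/H
Q/r = 967.21
(Q/r)^(2/3) = 97.802
dT = 5.38 * 97.802 / 6.019 = 87.419 K

87.419 K


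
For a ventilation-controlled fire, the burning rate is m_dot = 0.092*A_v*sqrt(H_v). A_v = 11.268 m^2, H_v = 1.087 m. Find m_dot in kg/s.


sqrt(H_v) = 1.0426
m_dot = 0.092 * 11.268 * 1.0426 = 1.0808 kg/s

1.0808 kg/s


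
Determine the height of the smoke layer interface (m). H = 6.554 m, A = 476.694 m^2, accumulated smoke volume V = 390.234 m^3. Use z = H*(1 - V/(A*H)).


V/(A*H) = 0.12490
1 - 0.12490 = 0.87510
z = 6.554 * 0.87510 = 5.7354 m

5.7354 m


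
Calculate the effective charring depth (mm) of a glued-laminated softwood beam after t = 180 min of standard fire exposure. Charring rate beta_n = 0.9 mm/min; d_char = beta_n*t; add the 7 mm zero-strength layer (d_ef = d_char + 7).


d_char = 0.9 * 180 = 162 mm
d_ef = 162 + 1.0*7 = 169 mm

169 mm


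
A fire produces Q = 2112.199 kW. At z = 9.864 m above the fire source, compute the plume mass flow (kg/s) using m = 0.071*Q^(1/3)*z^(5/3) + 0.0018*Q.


Q^(1/3) = 12.831
z^(5/3) = 45.369
First term = 0.071 * 12.831 * 45.369 = 41.329
Second term = 0.0018 * 2112.199 = 3.8020
m = 45.131 kg/s

45.131 kg/s


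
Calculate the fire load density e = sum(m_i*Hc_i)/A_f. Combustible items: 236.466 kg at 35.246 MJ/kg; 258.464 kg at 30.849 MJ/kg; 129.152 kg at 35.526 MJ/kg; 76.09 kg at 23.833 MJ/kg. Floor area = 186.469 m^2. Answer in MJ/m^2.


Total energy = 236.466*35.246 + 258.464*30.849 + 129.152*35.526 + 76.09*23.833
= 8334.481 + 7973.356 + 4588.254 + 1813.453
= 22709.54 MJ
e = 22709.54 / 186.469 = 121.79 MJ/m^2

121.79 MJ/m^2


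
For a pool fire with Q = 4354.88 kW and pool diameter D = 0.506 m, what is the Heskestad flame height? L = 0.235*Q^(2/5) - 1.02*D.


Q^(2/5) = 28.549
0.235 * Q^(2/5) = 6.7090
1.02 * D = 0.51612
L = 6.1929 m

6.1929 m


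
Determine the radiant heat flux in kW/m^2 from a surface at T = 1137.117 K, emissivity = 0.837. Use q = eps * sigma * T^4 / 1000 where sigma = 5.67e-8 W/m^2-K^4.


T^4 = 1.6719e+12
q = 0.837 * 5.67e-8 * 1.6719e+12 / 1000 = 79.347 kW/m^2

79.347 kW/m^2


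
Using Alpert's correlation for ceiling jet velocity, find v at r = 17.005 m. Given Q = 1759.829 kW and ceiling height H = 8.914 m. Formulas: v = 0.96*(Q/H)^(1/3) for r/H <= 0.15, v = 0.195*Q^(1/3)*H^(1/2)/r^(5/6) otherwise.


r/H = 17.005 / 8.914 = 1.9077
r/H > 0.15, so v = 0.195*Q^(1/3)*H^(1/2)/r^(5/6)
Q^(1/3) = 12.073
H^(1/2) = 2.9856
r^(5/6) = 10.604
v = 0.195 * 12.073 * 2.9856 / 10.604 = 0.66285 m/s

0.66285 m/s


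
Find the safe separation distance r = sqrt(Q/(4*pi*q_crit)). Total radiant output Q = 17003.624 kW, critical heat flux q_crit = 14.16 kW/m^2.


4*pi*q_crit = 177.94
Q/(4*pi*q_crit) = 95.558
r = sqrt(95.558) = 9.7754 m

9.7754 m


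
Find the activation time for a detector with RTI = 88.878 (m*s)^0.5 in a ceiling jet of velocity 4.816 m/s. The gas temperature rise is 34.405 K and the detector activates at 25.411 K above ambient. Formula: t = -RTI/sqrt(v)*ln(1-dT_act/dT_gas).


dT_act/dT_gas = 0.73858
ln(1 - 0.73858) = -1.3416
t = -88.878 / sqrt(4.816) * -1.3416 = 54.336 s

54.336 s


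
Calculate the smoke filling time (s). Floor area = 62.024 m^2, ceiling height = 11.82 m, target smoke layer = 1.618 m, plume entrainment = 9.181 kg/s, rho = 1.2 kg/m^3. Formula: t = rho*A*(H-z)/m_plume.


H - z = 10.202 m
t = 1.2 * 62.024 * 10.202 / 9.181 = 82.706 s

82.706 s


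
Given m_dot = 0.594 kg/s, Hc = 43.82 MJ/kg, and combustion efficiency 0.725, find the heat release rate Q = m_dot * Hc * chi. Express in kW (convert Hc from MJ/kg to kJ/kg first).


Hc = 43.82 MJ/kg = 43.82 * 1000 kJ/kg = 43820 kJ/kg
Q = 0.594 kg/s * 43820 kJ/kg * 0.725 = 18871.083 kW

18871.083 kW


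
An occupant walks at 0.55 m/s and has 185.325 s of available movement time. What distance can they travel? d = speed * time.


d = 0.55 * 185.325 = 101.93 m

101.93 m


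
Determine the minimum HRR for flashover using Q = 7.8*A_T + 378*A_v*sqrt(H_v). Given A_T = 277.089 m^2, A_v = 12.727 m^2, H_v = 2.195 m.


7.8*A_T = 2161.3
sqrt(H_v) = 1.4816
378*A_v*sqrt(H_v) = 7127.5
Q = 2161.3 + 7127.5 = 9288.8 kW

9288.8 kW


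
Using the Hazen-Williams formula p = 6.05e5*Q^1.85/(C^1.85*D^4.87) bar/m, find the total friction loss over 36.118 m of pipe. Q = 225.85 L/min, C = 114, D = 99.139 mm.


Q^1.85 = 22624
C^1.85 = 6386.7
D^4.87 = 5.2688e+09
p/m = 0.00040676 bar/m
p_total = 0.00040676 * 36.118 = 0.014691 bar

0.014691 bar


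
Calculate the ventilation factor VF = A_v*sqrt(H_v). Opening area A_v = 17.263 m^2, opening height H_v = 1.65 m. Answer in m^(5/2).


sqrt(H_v) = 1.2845
VF = 17.263 * 1.2845 = 22.175 m^(5/2)

22.175 m^(5/2)


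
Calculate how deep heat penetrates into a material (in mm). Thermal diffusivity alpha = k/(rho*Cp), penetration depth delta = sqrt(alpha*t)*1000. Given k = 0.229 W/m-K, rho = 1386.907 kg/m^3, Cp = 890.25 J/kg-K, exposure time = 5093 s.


alpha = 0.229 / (1386.907 * 890.25) = 1.8547e-07 m^2/s
alpha * t = 0.00094460
delta = sqrt(0.00094460) * 1000 = 30.734 mm

30.734 mm


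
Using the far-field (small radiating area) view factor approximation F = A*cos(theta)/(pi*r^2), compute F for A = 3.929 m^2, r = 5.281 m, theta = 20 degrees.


cos(20 deg) = 0.93969
pi*r^2 = 87.616
F = 3.929 * 0.93969 / 87.616 = 0.042139

0.042139


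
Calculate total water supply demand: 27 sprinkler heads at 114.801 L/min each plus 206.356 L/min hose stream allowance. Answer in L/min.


Sprinkler demand = 27 * 114.801 = 3099.627 L/min
Total = 3099.627 + 206.356 = 3305.983 L/min

3305.983 L/min


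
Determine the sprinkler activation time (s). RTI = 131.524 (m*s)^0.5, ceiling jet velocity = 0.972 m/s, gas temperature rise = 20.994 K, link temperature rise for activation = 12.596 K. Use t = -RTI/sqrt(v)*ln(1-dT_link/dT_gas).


dT_link/dT_gas = 0.59998
ln(1 - 0.59998) = -0.91624
t = -131.524 / sqrt(0.972) * -0.91624 = 122.23 s

122.23 s


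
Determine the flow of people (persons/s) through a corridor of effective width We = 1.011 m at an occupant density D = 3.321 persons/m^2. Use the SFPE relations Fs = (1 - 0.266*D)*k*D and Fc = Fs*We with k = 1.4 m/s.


1 - 0.266*D = 1 - 0.266*3.321 = 0.11661
Fs = 0.11661 * 1.4 * 3.321 = 0.54219 persons/(s*m)
Fc = 0.54219 * 1.011 = 0.54815 persons/s

0.54815 persons/s


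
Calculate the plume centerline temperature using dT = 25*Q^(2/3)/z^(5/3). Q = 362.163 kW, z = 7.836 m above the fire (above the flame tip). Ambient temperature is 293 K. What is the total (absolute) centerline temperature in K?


Q^(2/3) = 50.808
z^(5/3) = 30.914
dT = 25 * 50.808 / 30.914 = 41.088 K
T = 293 + 41.088 = 334.09 K

334.09 K


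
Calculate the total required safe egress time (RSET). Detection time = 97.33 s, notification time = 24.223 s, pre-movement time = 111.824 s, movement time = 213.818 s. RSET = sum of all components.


Total = 97.33 + 24.223 + 111.824 + 213.818 = 447.195 s

447.195 s


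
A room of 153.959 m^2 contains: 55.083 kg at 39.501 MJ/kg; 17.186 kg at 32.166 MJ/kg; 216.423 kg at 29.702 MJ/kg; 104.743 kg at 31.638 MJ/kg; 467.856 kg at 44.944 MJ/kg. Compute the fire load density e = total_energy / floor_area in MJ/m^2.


Total energy = 55.083*39.501 + 17.186*32.166 + 216.423*29.702 + 104.743*31.638 + 467.856*44.944
= 2175.834 + 552.8049 + 6428.196 + 3313.859 + 21027.32
= 33498.01 MJ
e = 33498.01 / 153.959 = 217.58 MJ/m^2

217.58 MJ/m^2


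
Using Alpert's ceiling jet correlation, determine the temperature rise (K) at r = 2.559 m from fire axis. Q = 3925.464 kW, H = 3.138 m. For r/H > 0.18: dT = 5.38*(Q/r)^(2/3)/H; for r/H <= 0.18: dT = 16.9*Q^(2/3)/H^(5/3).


r/H = 2.559 / 3.138 = 0.81549
r/H > 0.18, so dT = 5.38*(Q/r)^(2/3)/H
Q/r = 1534.0
(Q/r)^(2/3) = 133.01
dT = 5.38 * 133.01 / 3.138 = 228.04 K

228.04 K


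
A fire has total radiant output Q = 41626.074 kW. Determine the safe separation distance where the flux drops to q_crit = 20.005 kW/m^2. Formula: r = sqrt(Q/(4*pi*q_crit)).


4*pi*q_crit = 251.39
Q/(4*pi*q_crit) = 165.58
r = sqrt(165.58) = 12.868 m

12.868 m


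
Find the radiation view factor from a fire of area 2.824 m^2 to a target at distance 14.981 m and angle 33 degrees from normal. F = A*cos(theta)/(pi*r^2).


cos(33 deg) = 0.83867
pi*r^2 = 705.07
F = 2.824 * 0.83867 / 705.07 = 0.0033591

0.0033591


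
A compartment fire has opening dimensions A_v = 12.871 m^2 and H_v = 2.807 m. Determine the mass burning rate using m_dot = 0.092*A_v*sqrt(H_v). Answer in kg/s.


sqrt(H_v) = 1.6754
m_dot = 0.092 * 12.871 * 1.6754 = 1.9839 kg/s

1.9839 kg/s


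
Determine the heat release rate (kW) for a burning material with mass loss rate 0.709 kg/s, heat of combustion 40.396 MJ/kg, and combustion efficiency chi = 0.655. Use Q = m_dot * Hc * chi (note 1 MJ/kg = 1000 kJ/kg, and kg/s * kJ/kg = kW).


Hc = 40.396 MJ/kg = 40.396 * 1000 kJ/kg = 40396 kJ/kg
Q = 0.709 kg/s * 40396 kJ/kg * 0.655 = 18760 kW

18760 kW


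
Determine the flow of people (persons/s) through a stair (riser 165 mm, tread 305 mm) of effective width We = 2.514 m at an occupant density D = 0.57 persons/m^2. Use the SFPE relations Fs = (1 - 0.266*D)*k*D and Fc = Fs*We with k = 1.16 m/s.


1 - 0.266*D = 1 - 0.266*0.57 = 0.84838
Fs = 0.84838 * 1.16 * 0.57 = 0.56095 persons/(s*m)
Fc = 0.56095 * 2.514 = 1.4102 persons/s

1.4102 persons/s


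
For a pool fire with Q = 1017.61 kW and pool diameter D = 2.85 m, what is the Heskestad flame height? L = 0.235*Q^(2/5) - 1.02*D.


Q^(2/5) = 15.960
0.235 * Q^(2/5) = 3.7506
1.02 * D = 2.907
L = 0.84360 m

0.84360 m


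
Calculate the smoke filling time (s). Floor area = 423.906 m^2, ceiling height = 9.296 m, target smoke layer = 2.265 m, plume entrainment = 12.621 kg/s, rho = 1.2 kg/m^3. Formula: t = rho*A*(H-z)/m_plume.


H - z = 7.031 m
t = 1.2 * 423.906 * 7.031 / 12.621 = 283.38 s

283.38 s


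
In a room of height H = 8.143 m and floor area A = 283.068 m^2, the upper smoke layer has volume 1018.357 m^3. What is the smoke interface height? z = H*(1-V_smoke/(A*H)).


V/(A*H) = 0.44180
1 - 0.44180 = 0.55820
z = 8.143 * 0.55820 = 4.5454 m

4.5454 m


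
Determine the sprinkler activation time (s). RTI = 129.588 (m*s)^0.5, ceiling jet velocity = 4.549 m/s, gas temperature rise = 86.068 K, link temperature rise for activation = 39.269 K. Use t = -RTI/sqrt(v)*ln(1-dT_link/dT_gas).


dT_link/dT_gas = 0.45626
ln(1 - 0.45626) = -0.60928
t = -129.588 / sqrt(4.549) * -0.60928 = 37.019 s

37.019 s


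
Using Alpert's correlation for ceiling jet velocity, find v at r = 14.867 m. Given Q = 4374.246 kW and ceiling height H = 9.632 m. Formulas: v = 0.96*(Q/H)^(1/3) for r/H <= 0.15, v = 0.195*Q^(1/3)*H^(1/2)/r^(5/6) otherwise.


r/H = 14.867 / 9.632 = 1.5435
r/H > 0.15, so v = 0.195*Q^(1/3)*H^(1/2)/r^(5/6)
Q^(1/3) = 16.354
H^(1/2) = 3.1035
r^(5/6) = 9.4810
v = 0.195 * 16.354 * 3.1035 / 9.4810 = 1.0439 m/s

1.0439 m/s


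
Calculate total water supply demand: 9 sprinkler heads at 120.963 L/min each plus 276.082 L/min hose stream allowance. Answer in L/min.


Sprinkler demand = 9 * 120.963 = 1088.667 L/min
Total = 1088.667 + 276.082 = 1364.749 L/min

1364.749 L/min


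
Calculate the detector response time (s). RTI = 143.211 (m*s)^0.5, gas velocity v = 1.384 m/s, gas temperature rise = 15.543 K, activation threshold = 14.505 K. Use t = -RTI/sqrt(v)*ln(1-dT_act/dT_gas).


dT_act/dT_gas = 0.93322
ln(1 - 0.93322) = -2.7063
t = -143.211 / sqrt(1.384) * -2.7063 = 329.45 s

329.45 s


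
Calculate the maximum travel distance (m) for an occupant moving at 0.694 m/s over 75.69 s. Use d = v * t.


d = 0.694 * 75.69 = 52.529 m

52.529 m


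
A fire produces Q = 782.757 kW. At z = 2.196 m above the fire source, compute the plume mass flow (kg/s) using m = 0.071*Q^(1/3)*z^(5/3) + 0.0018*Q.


Q^(1/3) = 9.2160
z^(5/3) = 3.7101
First term = 0.071 * 9.2160 * 3.7101 = 2.4277
Second term = 0.0018 * 782.757 = 1.4090
m = 3.8366 kg/s

3.8366 kg/s


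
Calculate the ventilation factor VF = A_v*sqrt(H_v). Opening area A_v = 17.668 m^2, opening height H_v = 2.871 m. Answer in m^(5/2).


sqrt(H_v) = 1.6944
VF = 17.668 * 1.6944 = 29.937 m^(5/2)

29.937 m^(5/2)


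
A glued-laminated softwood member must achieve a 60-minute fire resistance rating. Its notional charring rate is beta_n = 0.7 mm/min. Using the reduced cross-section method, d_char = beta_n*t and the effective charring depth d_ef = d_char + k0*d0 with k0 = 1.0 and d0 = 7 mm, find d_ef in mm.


d_char = 0.7 * 60 = 42 mm
d_ef = 42 + 1.0*7 = 49 mm

49 mm


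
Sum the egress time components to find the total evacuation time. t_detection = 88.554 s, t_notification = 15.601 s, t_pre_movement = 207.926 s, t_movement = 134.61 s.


Total = 88.554 + 15.601 + 207.926 + 134.61 = 446.691 s

446.691 s


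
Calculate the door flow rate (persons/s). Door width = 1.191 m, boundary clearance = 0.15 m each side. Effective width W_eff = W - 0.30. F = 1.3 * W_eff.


W_eff = 1.191 - 0.30 = 0.891 m
F = 1.3 * 0.891 = 1.1583 persons/s

1.1583 persons/s


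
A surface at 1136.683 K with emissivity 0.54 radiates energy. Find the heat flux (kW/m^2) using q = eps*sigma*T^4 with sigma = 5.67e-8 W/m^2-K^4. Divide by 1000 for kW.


T^4 = 1.6694e+12
q = 0.54 * 5.67e-8 * 1.6694e+12 / 1000 = 51.113 kW/m^2

51.113 kW/m^2


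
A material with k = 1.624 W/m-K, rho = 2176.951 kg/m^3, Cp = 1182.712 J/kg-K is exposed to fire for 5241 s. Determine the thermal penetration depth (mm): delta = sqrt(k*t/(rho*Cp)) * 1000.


alpha = 1.624 / (2176.951 * 1182.712) = 6.3075e-07 m^2/s
alpha * t = 0.0033058
delta = sqrt(0.0033058) * 1000 = 57.496 mm

57.496 mm


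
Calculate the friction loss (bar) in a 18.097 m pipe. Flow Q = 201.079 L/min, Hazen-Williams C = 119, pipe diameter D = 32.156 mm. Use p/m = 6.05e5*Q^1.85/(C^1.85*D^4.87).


Q^1.85 = 18249
C^1.85 = 6914.5
D^4.87 = 2.1896e+07
p/m = 0.072922 bar/m
p_total = 0.072922 * 18.097 = 1.3197 bar

1.3197 bar


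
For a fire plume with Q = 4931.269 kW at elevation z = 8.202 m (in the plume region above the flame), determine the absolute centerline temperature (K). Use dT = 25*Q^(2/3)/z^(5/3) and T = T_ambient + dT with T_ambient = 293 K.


Q^(2/3) = 289.72
z^(5/3) = 33.358
dT = 25 * 289.72 / 33.358 = 217.13 K
T = 293 + 217.13 = 510.13 K

510.13 K


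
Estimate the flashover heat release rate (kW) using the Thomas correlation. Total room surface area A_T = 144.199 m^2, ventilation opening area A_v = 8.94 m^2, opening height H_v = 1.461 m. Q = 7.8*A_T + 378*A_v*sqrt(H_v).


7.8*A_T = 1124.8
sqrt(H_v) = 1.2087
378*A_v*sqrt(H_v) = 4084.6
Q = 1124.8 + 4084.6 = 5209.4 kW

5209.4 kW


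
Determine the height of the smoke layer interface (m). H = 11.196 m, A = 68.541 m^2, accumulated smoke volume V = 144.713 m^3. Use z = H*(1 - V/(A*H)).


V/(A*H) = 0.18858
1 - 0.18858 = 0.81142
z = 11.196 * 0.81142 = 9.0847 m

9.0847 m


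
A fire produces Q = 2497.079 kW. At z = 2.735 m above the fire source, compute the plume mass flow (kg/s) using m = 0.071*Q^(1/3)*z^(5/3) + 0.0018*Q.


Q^(1/3) = 13.567
z^(5/3) = 5.3489
First term = 0.071 * 13.567 * 5.3489 = 5.1523
Second term = 0.0018 * 2497.079 = 4.4947
m = 9.6470 kg/s

9.6470 kg/s


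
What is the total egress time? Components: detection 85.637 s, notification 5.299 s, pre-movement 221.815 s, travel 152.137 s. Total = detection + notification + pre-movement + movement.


Total = 85.637 + 5.299 + 221.815 + 152.137 = 464.888 s

464.888 s


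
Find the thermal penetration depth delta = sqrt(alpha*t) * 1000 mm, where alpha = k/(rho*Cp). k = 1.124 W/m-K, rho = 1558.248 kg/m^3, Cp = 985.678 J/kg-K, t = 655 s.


alpha = 1.124 / (1558.248 * 985.678) = 7.3180e-07 m^2/s
alpha * t = 0.00047933
delta = sqrt(0.00047933) * 1000 = 21.894 mm

21.894 mm


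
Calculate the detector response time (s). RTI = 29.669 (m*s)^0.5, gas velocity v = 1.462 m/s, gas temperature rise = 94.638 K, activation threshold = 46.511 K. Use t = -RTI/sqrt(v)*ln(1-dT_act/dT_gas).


dT_act/dT_gas = 0.49146
ln(1 - 0.49146) = -0.67622
t = -29.669 / sqrt(1.462) * -0.67622 = 16.593 s

16.593 s


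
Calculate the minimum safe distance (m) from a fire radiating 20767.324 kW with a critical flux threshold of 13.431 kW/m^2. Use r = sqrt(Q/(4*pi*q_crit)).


4*pi*q_crit = 168.78
Q/(4*pi*q_crit) = 123.04
r = sqrt(123.04) = 11.093 m

11.093 m


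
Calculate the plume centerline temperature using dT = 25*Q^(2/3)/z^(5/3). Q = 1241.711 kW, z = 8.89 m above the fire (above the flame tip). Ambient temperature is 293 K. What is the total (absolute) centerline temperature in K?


Q^(2/3) = 115.53
z^(5/3) = 38.151
dT = 25 * 115.53 / 38.151 = 75.704 K
T = 293 + 75.704 = 368.70 K

368.70 K
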